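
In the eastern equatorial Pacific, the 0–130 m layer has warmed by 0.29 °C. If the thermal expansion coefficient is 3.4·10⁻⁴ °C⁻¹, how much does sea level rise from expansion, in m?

0.013 m of thermosteric rise

Δh = αΔT·H = 3.4×10⁻⁴ × 0.29 × 130 = 0.012818 m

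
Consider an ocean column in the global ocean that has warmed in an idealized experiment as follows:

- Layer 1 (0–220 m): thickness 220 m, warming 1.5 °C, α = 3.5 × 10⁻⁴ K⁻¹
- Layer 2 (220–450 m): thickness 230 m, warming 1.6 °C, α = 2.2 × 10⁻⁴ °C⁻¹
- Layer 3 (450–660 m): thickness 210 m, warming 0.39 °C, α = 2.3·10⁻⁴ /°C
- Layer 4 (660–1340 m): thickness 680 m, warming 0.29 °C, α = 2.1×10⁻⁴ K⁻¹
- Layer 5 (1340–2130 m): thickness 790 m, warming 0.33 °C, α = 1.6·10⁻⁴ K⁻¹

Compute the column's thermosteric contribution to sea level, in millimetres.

Δh = 298 mm

0–220 m: 3.5×10⁻⁴ × 220 × 1.5 = 0.11550 m
Layer 2: 2.2×10⁻⁴ × 1.6 × 230 = 0.08096 m
Layer 3: 0.39 × 2.3×10⁻⁴ × 210 = 0.018837 m
680 × 2.1×10⁻⁴ × 0.29 = 0.041412 m
1340–2130 m: 1.6×10⁻⁴ × 0.33 × 790 = 0.041712 m
Δh = 0.11550 + 0.08096 + 0.018837 + 0.041412 + 0.041712 = 0.298421 m ≈ 298 mm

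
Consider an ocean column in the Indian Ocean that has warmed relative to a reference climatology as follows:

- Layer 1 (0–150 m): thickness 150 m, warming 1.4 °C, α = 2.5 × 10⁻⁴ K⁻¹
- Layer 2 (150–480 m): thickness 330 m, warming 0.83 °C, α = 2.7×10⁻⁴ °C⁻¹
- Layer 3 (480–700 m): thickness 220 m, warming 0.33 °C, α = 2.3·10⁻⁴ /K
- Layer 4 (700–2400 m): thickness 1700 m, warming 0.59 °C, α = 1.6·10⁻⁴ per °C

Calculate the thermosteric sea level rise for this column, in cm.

30.4 cm of thermosteric rise

Layer 1: 2.5×10⁻⁴ × 1.4 × 150 = 0.05250 m
150–480 m: 330 × 2.7×10⁻⁴ × 0.83 = 0.073953 m
Layer 3: 2.3×10⁻⁴ × 220 × 0.33 = 0.016698 m
700–2400 m: 0.59 × 1.6×10⁻⁴ × 1700 = 0.16048 m
Δh = 0.05250 + 0.073953 + 0.016698 + 0.16048 = 0.303631 m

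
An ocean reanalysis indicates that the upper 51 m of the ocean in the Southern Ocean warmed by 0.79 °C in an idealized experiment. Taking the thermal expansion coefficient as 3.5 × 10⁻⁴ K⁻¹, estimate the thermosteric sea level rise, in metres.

Δh = 0.0141 m

Δh = αΔT·H = 3.5×10⁻⁴ × 0.79 × 51 = 0.0141015 m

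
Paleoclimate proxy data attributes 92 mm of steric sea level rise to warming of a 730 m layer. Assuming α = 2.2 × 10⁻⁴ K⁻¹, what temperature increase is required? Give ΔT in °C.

ΔT = Δh/(αH) = 0.092 / (2.2×10⁻⁴ × 730) ≈ 0.5729 °C

about 0.573 °C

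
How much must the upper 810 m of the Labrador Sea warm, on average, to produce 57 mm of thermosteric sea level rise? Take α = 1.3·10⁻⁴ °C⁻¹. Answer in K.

ΔT = Δh/(αH) = 0.057 / (1.3×10⁻⁴ × 810) ≈ 0.5413 K

about 0.541 K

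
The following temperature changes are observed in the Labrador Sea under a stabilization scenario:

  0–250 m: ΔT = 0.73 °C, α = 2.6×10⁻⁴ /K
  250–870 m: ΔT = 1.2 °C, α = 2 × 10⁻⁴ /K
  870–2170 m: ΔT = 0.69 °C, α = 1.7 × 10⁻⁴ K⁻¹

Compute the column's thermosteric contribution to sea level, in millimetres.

Layer 1: 0.73 × 2.6×10⁻⁴ × 250 = 0.04745 m
620 × 1.2 × 2×10⁻⁴ = 0.14880 m
1.7×10⁻⁴ × 0.69 × 1300 = 0.15249 m
Δh = 0.04745 + 0.14880 + 0.15249 = 0.34874 m

about 349 mm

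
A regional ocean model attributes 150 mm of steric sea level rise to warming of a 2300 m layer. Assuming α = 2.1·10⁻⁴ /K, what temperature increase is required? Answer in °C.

ΔT ≈ 0.311 °C

ΔT = Δh/(αH) = 0.15 / (2.1×10⁻⁴ × 2300) ≈ 0.3106 °C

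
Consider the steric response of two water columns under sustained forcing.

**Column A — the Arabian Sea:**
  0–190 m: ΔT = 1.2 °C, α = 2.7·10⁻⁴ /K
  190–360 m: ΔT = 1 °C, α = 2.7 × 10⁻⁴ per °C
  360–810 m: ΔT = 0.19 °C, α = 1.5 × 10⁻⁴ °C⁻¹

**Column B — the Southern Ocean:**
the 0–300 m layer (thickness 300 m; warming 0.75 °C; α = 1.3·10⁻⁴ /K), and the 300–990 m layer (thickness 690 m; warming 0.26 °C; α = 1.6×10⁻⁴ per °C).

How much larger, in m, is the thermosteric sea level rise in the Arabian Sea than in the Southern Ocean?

A 1.2 × 2.7×10⁻⁴ × 190 = 0.06156 m
A 190–360 m: 2.7×10⁻⁴ × 170 × 1 = 0.04590 m
A 1.5×10⁻⁴ × 450 × 0.19 = 0.012825 m
A total: 0.120285 m
B 0–300 m: 0.75 × 1.3×10⁻⁴ × 300 = 0.02925 m
B Layer 2: 690 × 0.26 × 1.6×10⁻⁴ = 0.028704 m
B total: 0.057954 m
Difference: 0.120285 − 0.057954 = 0.062331 m

Δh_A − Δh_B ≈ 0.062 m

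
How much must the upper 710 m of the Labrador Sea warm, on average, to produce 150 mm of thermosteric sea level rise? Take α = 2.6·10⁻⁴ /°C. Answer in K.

0.81 K

ΔT = Δh/(αH) = 0.15 / (2.6×10⁻⁴ × 710) ≈ 0.8126 K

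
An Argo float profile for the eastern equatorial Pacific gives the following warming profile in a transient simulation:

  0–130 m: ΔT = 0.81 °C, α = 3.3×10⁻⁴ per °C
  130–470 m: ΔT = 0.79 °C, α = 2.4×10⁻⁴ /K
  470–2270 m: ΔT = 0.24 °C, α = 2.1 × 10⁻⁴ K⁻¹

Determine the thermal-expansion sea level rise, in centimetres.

130 × 3.3×10⁻⁴ × 0.81 = 0.034749 m
Layer 2: 340 × 2.4×10⁻⁴ × 0.79 = 0.064464 m
470–2270 m: 0.24 × 2.1×10⁻⁴ × 1800 = 0.09072 m
Δh = 0.034749 + 0.064464 + 0.09072 = 0.189933 m ≈ 19.0 cm

19.0 cm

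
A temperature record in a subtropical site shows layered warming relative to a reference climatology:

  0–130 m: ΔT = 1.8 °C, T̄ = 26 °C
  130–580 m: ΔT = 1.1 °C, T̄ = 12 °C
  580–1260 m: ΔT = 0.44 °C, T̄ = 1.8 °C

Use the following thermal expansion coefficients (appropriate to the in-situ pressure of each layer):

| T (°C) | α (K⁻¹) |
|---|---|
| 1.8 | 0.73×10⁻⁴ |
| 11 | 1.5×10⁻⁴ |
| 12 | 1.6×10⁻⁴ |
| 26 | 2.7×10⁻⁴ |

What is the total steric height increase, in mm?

Layer 1 at 26 °C → α = 2.7×10⁻⁴ K⁻¹
Layer 2 at 12 °C → α = 1.6×10⁻⁴ K⁻¹
Layer 3 at 1.8 °C → α = 0.73×10⁻⁴ K⁻¹
Layer 1: 130 × 2.7×10⁻⁴ × 1.8 = 0.06318 m
450 × 1.6×10⁻⁴ × 1.1 = 0.07920 m
580–1260 m: 0.44 × 0.73×10⁻⁴ × 680 = 0.0218416 m
Δh = 0.06318 + 0.07920 + 0.0218416 = 0.1642216 m

164 mm of thermosteric rise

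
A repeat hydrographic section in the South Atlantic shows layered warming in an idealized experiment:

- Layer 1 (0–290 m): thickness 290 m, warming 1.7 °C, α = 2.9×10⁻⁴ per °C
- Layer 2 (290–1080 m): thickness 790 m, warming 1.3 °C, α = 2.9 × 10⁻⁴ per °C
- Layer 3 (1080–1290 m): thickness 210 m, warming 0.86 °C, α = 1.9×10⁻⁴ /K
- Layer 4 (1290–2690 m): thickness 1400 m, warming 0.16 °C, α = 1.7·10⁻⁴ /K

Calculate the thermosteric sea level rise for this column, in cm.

0–290 m: 2.9×10⁻⁴ × 290 × 1.7 = 0.14297 m
290–1080 m: 2.9×10⁻⁴ × 790 × 1.3 = 0.29783 m
1080–1290 m: 210 × 1.9×10⁻⁴ × 0.86 = 0.034314 m
1400 × 1.7×10⁻⁴ × 0.16 = 0.03808 m
Δh = 0.14297 + 0.29783 + 0.034314 + 0.03808 = 0.513194 m ≈ 51 cm

51 cm of thermosteric rise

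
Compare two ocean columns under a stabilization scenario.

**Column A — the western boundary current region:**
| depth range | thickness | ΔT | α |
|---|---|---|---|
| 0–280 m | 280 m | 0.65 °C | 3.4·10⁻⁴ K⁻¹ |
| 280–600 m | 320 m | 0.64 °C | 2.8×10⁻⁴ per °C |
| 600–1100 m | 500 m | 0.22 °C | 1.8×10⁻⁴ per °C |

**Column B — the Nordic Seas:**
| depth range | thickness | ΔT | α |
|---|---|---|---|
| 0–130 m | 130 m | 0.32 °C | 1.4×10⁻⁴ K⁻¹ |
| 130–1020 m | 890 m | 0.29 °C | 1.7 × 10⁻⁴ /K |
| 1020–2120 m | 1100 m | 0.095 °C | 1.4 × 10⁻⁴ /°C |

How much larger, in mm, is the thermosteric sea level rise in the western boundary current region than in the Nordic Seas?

A Layer 1: 0.65 × 3.4×10⁻⁴ × 280 = 0.06188 m
A 280–600 m: 320 × 0.64 × 2.8×10⁻⁴ = 0.057344 m
A 600–1100 m: 0.22 × 500 × 1.8×10⁻⁴ = 0.01980 m
A total: 0.139024 m
B 0–130 m: 130 × 0.32 × 1.4×10⁻⁴ = 0.005824 m
B 130–1020 m: 1.7×10⁻⁴ × 890 × 0.29 = 0.043877 m
B Layer 3: 1100 × 0.095 × 1.4×10⁻⁴ = 0.01463 m
B total: 0.064331 m
Difference: 0.139024 − 0.064331 = 0.074693 m

75 mm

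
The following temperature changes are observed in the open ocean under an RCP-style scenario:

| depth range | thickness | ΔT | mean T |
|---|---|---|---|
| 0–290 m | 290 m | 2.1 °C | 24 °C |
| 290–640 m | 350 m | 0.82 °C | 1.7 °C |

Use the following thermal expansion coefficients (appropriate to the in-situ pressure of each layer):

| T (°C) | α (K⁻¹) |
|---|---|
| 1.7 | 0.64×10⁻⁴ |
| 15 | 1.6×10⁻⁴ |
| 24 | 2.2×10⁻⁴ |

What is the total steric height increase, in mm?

Δh ≈ 150 mm

Layer 1 at 24 °C → α = 2.2×10⁻⁴ K⁻¹
Layer 2 at 1.7 °C → α = 0.64×10⁻⁴ K⁻¹
0–290 m: 290 × 2.2×10⁻⁴ × 2.1 = 0.13398 m
290–640 m: 0.64×10⁻⁴ × 0.82 × 350 = 0.018368 m
Δh = 0.13398 + 0.018368 = 0.152348 m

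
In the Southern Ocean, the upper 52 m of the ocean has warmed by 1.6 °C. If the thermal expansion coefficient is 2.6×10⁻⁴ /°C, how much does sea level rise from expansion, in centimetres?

Δh = αΔT·H = 2.6×10⁻⁴ × 1.6 × 52 = 0.021632 m

about 2.16 cm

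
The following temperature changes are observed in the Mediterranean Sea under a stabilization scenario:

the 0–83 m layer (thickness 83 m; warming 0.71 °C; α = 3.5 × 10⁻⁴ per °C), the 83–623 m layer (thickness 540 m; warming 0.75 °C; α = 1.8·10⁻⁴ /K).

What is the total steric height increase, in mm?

0–83 m: 0.71 × 3.5×10⁻⁴ × 83 = 0.0206255 m
Layer 2: 540 × 0.75 × 1.8×10⁻⁴ = 0.07290 m
Δh = 0.0206255 + 0.07290 = 0.0935255 m

about 93.5 mm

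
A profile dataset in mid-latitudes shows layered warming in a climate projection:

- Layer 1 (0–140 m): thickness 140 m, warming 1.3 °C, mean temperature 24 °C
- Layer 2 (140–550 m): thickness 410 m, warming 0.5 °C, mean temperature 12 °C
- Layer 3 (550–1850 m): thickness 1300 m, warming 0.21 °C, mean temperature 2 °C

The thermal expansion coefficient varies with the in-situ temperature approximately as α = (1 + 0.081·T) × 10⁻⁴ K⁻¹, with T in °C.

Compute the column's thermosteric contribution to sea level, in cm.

Layer 1: α = (1 + 0.081×24)×10⁻⁴ = 2.944×10⁻⁴ K⁻¹
Layer 2: α = (1 + 0.081×12)×10⁻⁴ = 1.972×10⁻⁴ K⁻¹
Layer 3: α = (1 + 0.081×2)×10⁻⁴ = 1.162×10⁻⁴ K⁻¹
0–140 m: 1.3 × 140 × 2.944×10⁻⁴ = 0.0535808 m
140–550 m: 0.5 × 410 × 1.972×10⁻⁴ = 0.040426 m
Layer 3: 0.21 × 1.162×10⁻⁴ × 1300 = 0.0317226 m
Δh = 0.0535808 + 0.040426 + 0.0317226 = 0.1257294 m

12.6 cm of thermosteric rise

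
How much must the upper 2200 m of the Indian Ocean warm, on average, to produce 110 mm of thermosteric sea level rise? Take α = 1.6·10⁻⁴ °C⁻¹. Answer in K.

ΔT = Δh/(αH) = 0.11 / (1.6×10⁻⁴ × 2200) = 0.3125 K

0.31 K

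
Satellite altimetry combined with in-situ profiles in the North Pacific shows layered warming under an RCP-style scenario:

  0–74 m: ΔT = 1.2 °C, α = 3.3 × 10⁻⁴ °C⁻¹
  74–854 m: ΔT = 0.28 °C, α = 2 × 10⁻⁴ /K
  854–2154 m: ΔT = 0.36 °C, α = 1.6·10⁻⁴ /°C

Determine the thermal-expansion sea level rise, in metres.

Layer 1: 3.3×10⁻⁴ × 74 × 1.2 = 0.029304 m
0.28 × 780 × 2×10⁻⁴ = 0.04368 m
854–2154 m: 1.6×10⁻⁴ × 0.36 × 1300 = 0.07488 m
Δh = 0.029304 + 0.04368 + 0.07488 = 0.147864 m ≈ 0.148 m

0.148 m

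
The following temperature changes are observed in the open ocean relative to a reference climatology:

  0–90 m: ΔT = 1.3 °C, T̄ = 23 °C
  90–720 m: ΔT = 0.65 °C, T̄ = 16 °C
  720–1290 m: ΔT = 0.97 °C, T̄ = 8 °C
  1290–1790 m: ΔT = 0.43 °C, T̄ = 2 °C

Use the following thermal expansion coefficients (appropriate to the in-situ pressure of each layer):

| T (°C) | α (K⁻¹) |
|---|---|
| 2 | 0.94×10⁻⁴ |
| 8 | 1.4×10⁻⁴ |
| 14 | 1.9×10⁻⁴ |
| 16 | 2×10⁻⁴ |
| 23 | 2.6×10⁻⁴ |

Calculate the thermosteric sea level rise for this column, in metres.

Δh = 0.21 m

Layer 1 at 23 °C → α = 2.6×10⁻⁴ K⁻¹
Layer 2 at 16 °C → α = 2×10⁻⁴ K⁻¹
Layer 3 at 8 °C → α = 1.4×10⁻⁴ K⁻¹
Layer 4 at 2 °C → α = 0.94×10⁻⁴ K⁻¹
0–90 m: 1.3 × 2.6×10⁻⁴ × 90 = 0.03042 m
90–720 m: 630 × 0.65 × 2×10⁻⁴ = 0.08190 m
570 × 1.4×10⁻⁴ × 0.97 = 0.077406 m
500 × 0.43 × 0.94×10⁻⁴ = 0.02021 m
Δh = 0.03042 + 0.08190 + 0.077406 + 0.02021 = 0.209936 m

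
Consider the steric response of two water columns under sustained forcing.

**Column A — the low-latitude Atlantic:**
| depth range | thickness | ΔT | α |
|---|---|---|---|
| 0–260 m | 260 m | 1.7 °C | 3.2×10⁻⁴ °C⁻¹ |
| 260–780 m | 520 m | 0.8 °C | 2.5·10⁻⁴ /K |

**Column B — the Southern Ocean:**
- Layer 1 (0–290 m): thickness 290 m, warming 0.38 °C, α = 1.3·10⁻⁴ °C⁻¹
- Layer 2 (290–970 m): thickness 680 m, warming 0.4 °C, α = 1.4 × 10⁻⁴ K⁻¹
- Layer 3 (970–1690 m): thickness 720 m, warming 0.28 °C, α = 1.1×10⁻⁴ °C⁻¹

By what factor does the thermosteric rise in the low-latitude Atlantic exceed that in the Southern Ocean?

a factor of 3.29

A 1.7 × 260 × 3.2×10⁻⁴ = 0.14144 m
A 2.5×10⁻⁴ × 520 × 0.8 = 0.10400 m
A total: 0.24544 m
B Layer 1: 290 × 1.3×10⁻⁴ × 0.38 = 0.014326 m
B 1.4×10⁻⁴ × 0.4 × 680 = 0.03808 m
B 970–1690 m: 720 × 0.28 × 1.1×10⁻⁴ = 0.022176 m
B total: 0.074582 m
Ratio: 0.24544 / 0.074582 ≈ 3.291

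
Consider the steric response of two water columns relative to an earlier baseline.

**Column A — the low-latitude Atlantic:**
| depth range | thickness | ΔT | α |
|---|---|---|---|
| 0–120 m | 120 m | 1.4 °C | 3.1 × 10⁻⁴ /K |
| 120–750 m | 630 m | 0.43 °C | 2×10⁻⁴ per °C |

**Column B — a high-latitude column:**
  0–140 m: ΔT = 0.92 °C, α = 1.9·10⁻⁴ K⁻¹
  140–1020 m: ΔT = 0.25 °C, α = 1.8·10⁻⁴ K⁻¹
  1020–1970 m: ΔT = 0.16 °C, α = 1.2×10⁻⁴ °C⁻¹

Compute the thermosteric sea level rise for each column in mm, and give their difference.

A 120 × 3.1×10⁻⁴ × 1.4 = 0.05208 m
A Layer 2: 2×10⁻⁴ × 630 × 0.43 = 0.05418 m
A total: 0.10626 m
B 140 × 0.92 × 1.9×10⁻⁴ = 0.024472 m
B Layer 2: 1.8×10⁻⁴ × 880 × 0.25 = 0.03960 m
B Layer 3: 0.16 × 1.2×10⁻⁴ × 950 = 0.01824 m
B total: 0.082312 m
Difference: 0.10626 − 0.082312 = 0.023948 m

Δh_A ≈ 110 mm, Δh_B ≈ 82 mm; difference ≈ 24 mm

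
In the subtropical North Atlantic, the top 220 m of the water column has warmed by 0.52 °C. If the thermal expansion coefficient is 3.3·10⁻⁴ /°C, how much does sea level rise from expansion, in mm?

Δh = αΔT·H = 3.3×10⁻⁴ × 0.52 × 220 = 0.037752 m

Δh ≈ 38 mm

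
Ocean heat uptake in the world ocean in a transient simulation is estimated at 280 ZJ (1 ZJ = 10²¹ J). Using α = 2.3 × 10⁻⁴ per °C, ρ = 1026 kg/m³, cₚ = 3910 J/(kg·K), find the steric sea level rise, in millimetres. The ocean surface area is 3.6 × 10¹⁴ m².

Per unit area: Q = 280×10²¹ / (3.6×10¹⁴) ≈ 7.778×10⁸ J/m²
Δh = αQ/(ρcₚ) = 2.3×10⁻⁴ × 7.778×10⁸ / (1026 × 3910) ≈ 0.044594 m

about 45 mm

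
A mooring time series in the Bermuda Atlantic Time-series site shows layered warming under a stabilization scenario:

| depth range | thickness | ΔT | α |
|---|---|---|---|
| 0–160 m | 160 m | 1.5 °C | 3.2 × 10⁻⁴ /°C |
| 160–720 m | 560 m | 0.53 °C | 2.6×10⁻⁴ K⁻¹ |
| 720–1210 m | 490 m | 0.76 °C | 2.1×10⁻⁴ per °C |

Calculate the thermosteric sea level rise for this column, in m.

0.232 m of thermosteric rise

Layer 1: 160 × 1.5 × 3.2×10⁻⁴ = 0.07680 m
160–720 m: 2.6×10⁻⁴ × 560 × 0.53 = 0.077168 m
0.76 × 490 × 2.1×10⁻⁴ = 0.078204 m
Δh = 0.07680 + 0.077168 + 0.078204 = 0.232172 m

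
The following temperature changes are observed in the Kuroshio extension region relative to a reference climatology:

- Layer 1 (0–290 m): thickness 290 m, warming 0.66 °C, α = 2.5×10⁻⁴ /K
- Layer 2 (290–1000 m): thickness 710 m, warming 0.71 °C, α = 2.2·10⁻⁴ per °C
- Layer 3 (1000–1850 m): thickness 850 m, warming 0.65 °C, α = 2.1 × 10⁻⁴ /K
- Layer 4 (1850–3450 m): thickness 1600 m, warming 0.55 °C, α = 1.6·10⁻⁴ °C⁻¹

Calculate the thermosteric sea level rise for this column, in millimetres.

Layer 1: 2.5×10⁻⁴ × 0.66 × 290 = 0.04785 m
290–1000 m: 710 × 0.71 × 2.2×10⁻⁴ = 0.110902 m
850 × 2.1×10⁻⁴ × 0.65 = 0.116025 m
1.6×10⁻⁴ × 1600 × 0.55 = 0.14080 m
Δh = 0.04785 + 0.110902 + 0.116025 + 0.14080 = 0.415577 m

Δh = 420 mm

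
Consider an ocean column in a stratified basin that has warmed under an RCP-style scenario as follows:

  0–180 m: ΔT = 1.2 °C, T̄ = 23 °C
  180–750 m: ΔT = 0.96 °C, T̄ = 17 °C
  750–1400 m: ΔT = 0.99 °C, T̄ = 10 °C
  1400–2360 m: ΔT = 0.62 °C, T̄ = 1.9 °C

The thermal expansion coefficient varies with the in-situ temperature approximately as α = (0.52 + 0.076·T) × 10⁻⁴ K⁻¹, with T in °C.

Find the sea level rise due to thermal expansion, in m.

Layer 1: α = (0.52 + 0.076×23)×10⁻⁴ = 2.268×10⁻⁴ K⁻¹
Layer 2: α = (0.52 + 0.076×17)×10⁻⁴ = 1.812×10⁻⁴ K⁻¹
Layer 3: α = (0.52 + 0.076×10)×10⁻⁴ = 1.28×10⁻⁴ K⁻¹
Layer 4: α = (0.52 + 0.076×1.9)×10⁻⁴ = 0.6644×10⁻⁴ K⁻¹
Layer 1: 180 × 1.2 × 2.268×10⁻⁴ = 0.0489888 m
Layer 2: 570 × 0.96 × 1.812×10⁻⁴ = 0.09915264 m
1.28×10⁻⁴ × 650 × 0.99 = 0.082368 m
1400–2360 m: 0.62 × 960 × 0.6644×10⁻⁴ = 0.039545088 m
Δh = 0.0489888 + 0.09915264 + 0.082368 + 0.039545088 = 0.270054528 m

0.27 m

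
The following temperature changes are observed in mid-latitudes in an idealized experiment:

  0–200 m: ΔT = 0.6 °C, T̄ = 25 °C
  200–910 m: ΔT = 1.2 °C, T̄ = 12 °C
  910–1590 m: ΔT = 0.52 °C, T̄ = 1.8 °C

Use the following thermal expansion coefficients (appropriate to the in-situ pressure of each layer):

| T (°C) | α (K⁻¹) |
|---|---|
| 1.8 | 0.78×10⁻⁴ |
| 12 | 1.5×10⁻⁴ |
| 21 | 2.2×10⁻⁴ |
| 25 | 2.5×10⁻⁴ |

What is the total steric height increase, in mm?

Δh ≈ 190 mm

Layer 1 at 25 °C → α = 2.5×10⁻⁴ K⁻¹
Layer 2 at 12 °C → α = 1.5×10⁻⁴ K⁻¹
Layer 3 at 1.8 °C → α = 0.78×10⁻⁴ K⁻¹
0–200 m: 0.6 × 200 × 2.5×10⁻⁴ = 0.03000 m
Layer 2: 1.2 × 710 × 1.5×10⁻⁴ = 0.12780 m
Layer 3: 0.78×10⁻⁴ × 680 × 0.52 = 0.0275808 m
Δh = 0.03000 + 0.12780 + 0.0275808 = 0.1853808 m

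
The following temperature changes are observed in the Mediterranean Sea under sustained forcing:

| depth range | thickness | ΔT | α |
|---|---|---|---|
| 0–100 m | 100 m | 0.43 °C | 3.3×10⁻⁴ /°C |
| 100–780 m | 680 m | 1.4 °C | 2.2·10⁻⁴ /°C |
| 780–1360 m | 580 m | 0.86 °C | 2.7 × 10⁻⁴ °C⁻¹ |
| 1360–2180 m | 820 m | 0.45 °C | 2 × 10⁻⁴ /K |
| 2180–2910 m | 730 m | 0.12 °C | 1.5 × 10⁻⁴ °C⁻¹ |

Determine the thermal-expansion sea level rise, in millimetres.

about 445 mm

Layer 1: 3.3×10⁻⁴ × 0.43 × 100 = 0.01419 m
1.4 × 680 × 2.2×10⁻⁴ = 0.20944 m
2.7×10⁻⁴ × 580 × 0.86 = 0.134676 m
Layer 4: 2×10⁻⁴ × 820 × 0.45 = 0.07380 m
Layer 5: 0.12 × 730 × 1.5×10⁻⁴ = 0.01314 m
Δh = 0.01419 + 0.20944 + 0.134676 + 0.07380 + 0.01314 = 0.445246 m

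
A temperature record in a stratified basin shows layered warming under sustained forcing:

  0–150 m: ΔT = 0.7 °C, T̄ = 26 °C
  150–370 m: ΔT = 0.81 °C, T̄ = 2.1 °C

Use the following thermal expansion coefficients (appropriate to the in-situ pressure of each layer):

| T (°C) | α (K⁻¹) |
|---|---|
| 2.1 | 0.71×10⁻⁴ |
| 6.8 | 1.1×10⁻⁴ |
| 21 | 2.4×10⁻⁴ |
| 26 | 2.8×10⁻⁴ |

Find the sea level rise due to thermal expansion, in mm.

Layer 1 at 26 °C → α = 2.8×10⁻⁴ K⁻¹
Layer 2 at 2.1 °C → α = 0.71×10⁻⁴ K⁻¹
Layer 1: 2.8×10⁻⁴ × 150 × 0.7 = 0.02940 m
0.71×10⁻⁴ × 220 × 0.81 = 0.0126522 m
Δh = 0.02940 + 0.0126522 = 0.0420522 m

Δh ≈ 42.1 mm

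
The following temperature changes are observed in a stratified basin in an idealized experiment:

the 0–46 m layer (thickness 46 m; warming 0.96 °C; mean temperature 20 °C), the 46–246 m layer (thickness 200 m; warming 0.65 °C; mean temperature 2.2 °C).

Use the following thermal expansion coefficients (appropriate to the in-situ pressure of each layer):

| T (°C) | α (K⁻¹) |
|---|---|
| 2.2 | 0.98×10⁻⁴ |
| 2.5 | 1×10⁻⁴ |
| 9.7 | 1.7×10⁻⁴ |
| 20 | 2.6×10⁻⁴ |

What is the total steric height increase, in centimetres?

2.42 cm of thermosteric rise

Layer 1 at 20 °C → α = 2.6×10⁻⁴ K⁻¹
Layer 2 at 2.2 °C → α = 0.98×10⁻⁴ K⁻¹
0–46 m: 2.6×10⁻⁴ × 0.96 × 46 = 0.0114816 m
Layer 2: 0.65 × 200 × 0.98×10⁻⁴ = 0.01274 m
Δh = 0.0114816 + 0.01274 = 0.0242216 m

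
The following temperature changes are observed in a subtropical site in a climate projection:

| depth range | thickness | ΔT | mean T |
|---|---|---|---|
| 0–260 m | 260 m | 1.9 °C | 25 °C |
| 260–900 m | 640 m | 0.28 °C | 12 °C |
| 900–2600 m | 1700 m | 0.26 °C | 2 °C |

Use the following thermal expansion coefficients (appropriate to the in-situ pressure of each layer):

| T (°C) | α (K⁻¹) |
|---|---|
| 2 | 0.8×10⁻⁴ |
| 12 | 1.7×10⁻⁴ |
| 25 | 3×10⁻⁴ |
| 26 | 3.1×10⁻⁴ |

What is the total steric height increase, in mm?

Δh ≈ 210 mm

Layer 1 at 25 °C → α = 3×10⁻⁴ K⁻¹
Layer 2 at 12 °C → α = 1.7×10⁻⁴ K⁻¹
Layer 3 at 2 °C → α = 0.8×10⁻⁴ K⁻¹
0–260 m: 3×10⁻⁴ × 1.9 × 260 = 0.14820 m
1.7×10⁻⁴ × 640 × 0.28 = 0.030464 m
900–2600 m: 0.26 × 1700 × 0.8×10⁻⁴ = 0.03536 m
Δh = 0.14820 + 0.030464 + 0.03536 = 0.214024 m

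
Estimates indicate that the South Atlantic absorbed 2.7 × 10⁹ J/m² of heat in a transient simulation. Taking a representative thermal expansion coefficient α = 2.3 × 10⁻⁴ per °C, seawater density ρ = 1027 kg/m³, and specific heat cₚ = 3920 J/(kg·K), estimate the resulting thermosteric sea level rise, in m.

Δh = αQ/(ρcₚ) = 2.3×10⁻⁴ × 2.7×10⁹ / (1027 × 3920) ≈ 0.15425 m

Δh = 0.15 m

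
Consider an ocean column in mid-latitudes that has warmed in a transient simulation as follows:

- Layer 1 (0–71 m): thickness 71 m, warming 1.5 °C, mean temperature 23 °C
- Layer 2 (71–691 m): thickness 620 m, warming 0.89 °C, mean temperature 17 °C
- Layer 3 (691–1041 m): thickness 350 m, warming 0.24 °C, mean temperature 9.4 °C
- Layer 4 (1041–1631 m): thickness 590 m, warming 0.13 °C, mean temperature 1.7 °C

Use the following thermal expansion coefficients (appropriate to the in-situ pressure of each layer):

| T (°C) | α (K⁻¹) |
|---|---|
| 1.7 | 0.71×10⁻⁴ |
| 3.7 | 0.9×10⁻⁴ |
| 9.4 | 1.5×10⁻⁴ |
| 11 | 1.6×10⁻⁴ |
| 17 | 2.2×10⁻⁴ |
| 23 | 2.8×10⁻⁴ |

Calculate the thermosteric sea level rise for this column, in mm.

Layer 1 at 23 °C → α = 2.8×10⁻⁴ K⁻¹
Layer 2 at 17 °C → α = 2.2×10⁻⁴ K⁻¹
Layer 3 at 9.4 °C → α = 1.5×10⁻⁴ K⁻¹
Layer 4 at 1.7 °C → α = 0.71×10⁻⁴ K⁻¹
2.8×10⁻⁴ × 1.5 × 71 = 0.02982 m
Layer 2: 2.2×10⁻⁴ × 620 × 0.89 = 0.121396 m
Layer 3: 1.5×10⁻⁴ × 0.24 × 350 = 0.01260 m
0.71×10⁻⁴ × 590 × 0.13 = 0.0054457 m
Δh = 0.02982 + 0.121396 + 0.01260 + 0.0054457 = 0.1692617 m

170 mm of thermosteric rise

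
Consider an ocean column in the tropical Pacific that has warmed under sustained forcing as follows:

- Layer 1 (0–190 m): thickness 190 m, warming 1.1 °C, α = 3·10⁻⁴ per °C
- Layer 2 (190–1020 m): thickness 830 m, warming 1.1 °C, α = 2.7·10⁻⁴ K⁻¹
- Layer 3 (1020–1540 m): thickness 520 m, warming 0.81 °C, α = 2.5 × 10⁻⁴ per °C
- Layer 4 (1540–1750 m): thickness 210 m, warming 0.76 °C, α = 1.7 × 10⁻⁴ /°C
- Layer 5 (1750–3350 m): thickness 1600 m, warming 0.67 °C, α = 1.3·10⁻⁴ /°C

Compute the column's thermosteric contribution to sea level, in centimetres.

3×10⁻⁴ × 1.1 × 190 = 0.06270 m
Layer 2: 830 × 1.1 × 2.7×10⁻⁴ = 0.24651 m
1020–1540 m: 2.5×10⁻⁴ × 520 × 0.81 = 0.10530 m
0.76 × 1.7×10⁻⁴ × 210 = 0.027132 m
1600 × 0.67 × 1.3×10⁻⁴ = 0.13936 m
Δh = 0.06270 + 0.24651 + 0.10530 + 0.027132 + 0.13936 = 0.581002 m

58.1 cm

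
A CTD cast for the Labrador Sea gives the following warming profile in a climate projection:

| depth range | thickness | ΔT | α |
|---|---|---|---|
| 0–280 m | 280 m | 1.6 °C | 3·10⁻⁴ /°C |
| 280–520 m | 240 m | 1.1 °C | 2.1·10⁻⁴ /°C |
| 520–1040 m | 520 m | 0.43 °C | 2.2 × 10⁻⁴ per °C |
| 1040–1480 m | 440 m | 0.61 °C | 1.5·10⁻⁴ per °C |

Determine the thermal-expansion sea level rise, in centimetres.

27.9 cm of thermosteric rise

0–280 m: 3×10⁻⁴ × 280 × 1.6 = 0.13440 m
2.1×10⁻⁴ × 240 × 1.1 = 0.05544 m
Layer 3: 2.2×10⁻⁴ × 0.43 × 520 = 0.049192 m
1040–1480 m: 0.61 × 1.5×10⁻⁴ × 440 = 0.04026 m
Δh = 0.13440 + 0.05544 + 0.049192 + 0.04026 = 0.279292 m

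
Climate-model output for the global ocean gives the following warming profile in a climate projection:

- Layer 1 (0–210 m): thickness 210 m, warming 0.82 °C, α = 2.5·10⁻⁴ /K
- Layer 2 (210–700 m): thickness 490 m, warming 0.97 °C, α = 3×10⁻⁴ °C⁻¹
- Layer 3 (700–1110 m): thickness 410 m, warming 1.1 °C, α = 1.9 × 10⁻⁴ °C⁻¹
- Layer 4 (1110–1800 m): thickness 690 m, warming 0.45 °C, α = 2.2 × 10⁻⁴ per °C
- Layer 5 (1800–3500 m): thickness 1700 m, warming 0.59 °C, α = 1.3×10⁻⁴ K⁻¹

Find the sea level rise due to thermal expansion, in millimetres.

470 mm of thermosteric rise

0–210 m: 0.82 × 210 × 2.5×10⁻⁴ = 0.04305 m
Layer 2: 3×10⁻⁴ × 0.97 × 490 = 0.14259 m
Layer 3: 410 × 1.9×10⁻⁴ × 1.1 = 0.08569 m
0.45 × 690 × 2.2×10⁻⁴ = 0.06831 m
1700 × 0.59 × 1.3×10⁻⁴ = 0.13039 m
Δh = 0.04305 + 0.14259 + 0.08569 + 0.06831 + 0.13039 = 0.47003 m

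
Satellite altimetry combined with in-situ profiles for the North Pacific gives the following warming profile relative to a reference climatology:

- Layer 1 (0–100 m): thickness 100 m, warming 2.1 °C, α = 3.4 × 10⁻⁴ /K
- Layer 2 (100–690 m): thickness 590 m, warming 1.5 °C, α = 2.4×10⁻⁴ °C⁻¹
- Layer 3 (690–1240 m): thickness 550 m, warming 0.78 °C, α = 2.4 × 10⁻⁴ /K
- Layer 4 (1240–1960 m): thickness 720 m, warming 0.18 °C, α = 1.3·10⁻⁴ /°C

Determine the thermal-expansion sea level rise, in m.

Layer 1: 2.1 × 100 × 3.4×10⁻⁴ = 0.07140 m
1.5 × 2.4×10⁻⁴ × 590 = 0.21240 m
690–1240 m: 2.4×10⁻⁴ × 550 × 0.78 = 0.10296 m
1240–1960 m: 0.18 × 720 × 1.3×10⁻⁴ = 0.016848 m
Δh = 0.07140 + 0.21240 + 0.10296 + 0.016848 = 0.403608 m

Δh ≈ 0.404 m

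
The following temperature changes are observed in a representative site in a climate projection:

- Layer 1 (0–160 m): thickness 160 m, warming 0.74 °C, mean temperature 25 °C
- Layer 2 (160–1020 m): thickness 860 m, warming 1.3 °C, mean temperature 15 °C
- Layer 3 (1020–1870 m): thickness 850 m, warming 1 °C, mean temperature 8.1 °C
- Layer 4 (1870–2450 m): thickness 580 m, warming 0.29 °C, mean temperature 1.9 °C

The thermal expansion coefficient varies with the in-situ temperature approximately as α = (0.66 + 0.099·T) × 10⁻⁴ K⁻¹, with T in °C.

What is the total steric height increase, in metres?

Layer 1: α = (0.66 + 0.099×25)×10⁻⁴ = 3.135×10⁻⁴ K⁻¹
Layer 2: α = (0.66 + 0.099×15)×10⁻⁴ = 2.145×10⁻⁴ K⁻¹
Layer 3: α = (0.66 + 0.099×8.1)×10⁻⁴ = 1.4619×10⁻⁴ K⁻¹
Layer 4: α = (0.66 + 0.099×1.9)×10⁻⁴ = 0.8481×10⁻⁴ K⁻¹
0–160 m: 160 × 3.135×10⁻⁴ × 0.74 = 0.0371184 m
2.145×10⁻⁴ × 860 × 1.3 = 0.239811 m
1020–1870 m: 850 × 1 × 1.4619×10⁻⁴ = 0.1242615 m
Layer 4: 580 × 0.8481×10⁻⁴ × 0.29 = 0.014265042 m
Δh = 0.0371184 + 0.239811 + 0.1242615 + 0.014265042 = 0.415455942 m

Δh = 0.415 m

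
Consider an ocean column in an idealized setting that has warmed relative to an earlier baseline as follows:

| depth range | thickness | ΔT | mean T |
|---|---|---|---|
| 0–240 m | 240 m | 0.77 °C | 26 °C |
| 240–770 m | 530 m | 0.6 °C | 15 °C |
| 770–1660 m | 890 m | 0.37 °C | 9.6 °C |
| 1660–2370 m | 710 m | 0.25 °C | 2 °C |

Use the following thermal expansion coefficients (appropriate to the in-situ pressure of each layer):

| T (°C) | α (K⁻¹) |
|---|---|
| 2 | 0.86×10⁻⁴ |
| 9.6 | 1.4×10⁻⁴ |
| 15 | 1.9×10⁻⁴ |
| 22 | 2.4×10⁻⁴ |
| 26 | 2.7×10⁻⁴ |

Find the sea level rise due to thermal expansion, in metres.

Layer 1 at 26 °C → α = 2.7×10⁻⁴ K⁻¹
Layer 2 at 15 °C → α = 1.9×10⁻⁴ K⁻¹
Layer 3 at 9.6 °C → α = 1.4×10⁻⁴ K⁻¹
Layer 4 at 2 °C → α = 0.86×10⁻⁴ K⁻¹
Layer 1: 0.77 × 2.7×10⁻⁴ × 240 = 0.049896 m
0.6 × 1.9×10⁻⁴ × 530 = 0.06042 m
1.4×10⁻⁴ × 890 × 0.37 = 0.046102 m
Layer 4: 0.25 × 710 × 0.86×10⁻⁴ = 0.015265 m
Δh = 0.049896 + 0.06042 + 0.046102 + 0.015265 = 0.171683 m ≈ 0.17 m

0.17 m of thermosteric rise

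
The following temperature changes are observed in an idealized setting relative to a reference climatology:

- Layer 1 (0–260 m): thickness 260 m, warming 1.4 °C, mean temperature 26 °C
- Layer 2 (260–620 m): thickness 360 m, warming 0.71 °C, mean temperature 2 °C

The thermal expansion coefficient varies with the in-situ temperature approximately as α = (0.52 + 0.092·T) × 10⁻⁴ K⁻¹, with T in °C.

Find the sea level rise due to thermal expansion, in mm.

Layer 1: α = (0.52 + 0.092×26)×10⁻⁴ = 2.912×10⁻⁴ K⁻¹
Layer 2: α = (0.52 + 0.092×2)×10⁻⁴ = 0.704×10⁻⁴ K⁻¹
0–260 m: 2.912×10⁻⁴ × 260 × 1.4 = 0.1059968 m
260–620 m: 0.71 × 360 × 0.704×10⁻⁴ = 0.01799424 m
Δh = 0.1059968 + 0.01799424 = 0.12399104 m

120 mm of thermosteric rise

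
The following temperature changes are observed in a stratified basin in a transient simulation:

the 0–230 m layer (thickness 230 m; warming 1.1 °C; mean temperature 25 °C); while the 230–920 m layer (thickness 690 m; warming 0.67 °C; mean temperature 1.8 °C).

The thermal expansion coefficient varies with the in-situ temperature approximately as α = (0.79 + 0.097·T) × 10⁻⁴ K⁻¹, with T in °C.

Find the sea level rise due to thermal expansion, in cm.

12.6 cm

Layer 1: α = (0.79 + 0.097×25)×10⁻⁴ = 3.215×10⁻⁴ K⁻¹
Layer 2: α = (0.79 + 0.097×1.8)×10⁻⁴ = 0.9646×10⁻⁴ K⁻¹
Layer 1: 3.215×10⁻⁴ × 1.1 × 230 = 0.0813395 m
Layer 2: 690 × 0.9646×10⁻⁴ × 0.67 = 0.044593458 m
Δh = 0.0813395 + 0.044593458 = 0.125932958 m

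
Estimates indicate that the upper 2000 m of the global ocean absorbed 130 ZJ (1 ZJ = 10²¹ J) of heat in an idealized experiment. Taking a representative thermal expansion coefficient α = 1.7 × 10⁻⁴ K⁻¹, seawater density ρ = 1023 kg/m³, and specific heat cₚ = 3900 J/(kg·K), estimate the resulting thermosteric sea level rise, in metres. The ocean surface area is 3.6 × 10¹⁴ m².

Per unit area: Q = 130×10²¹ / (3.6×10¹⁴) ≈ 3.611×10⁸ J/m²
Δh = αQ/(ρcₚ) = 1.7×10⁻⁴ × 3.611×10⁸ / (1023 × 3900) ≈ 0.015386 m

Δh = 0.0154 m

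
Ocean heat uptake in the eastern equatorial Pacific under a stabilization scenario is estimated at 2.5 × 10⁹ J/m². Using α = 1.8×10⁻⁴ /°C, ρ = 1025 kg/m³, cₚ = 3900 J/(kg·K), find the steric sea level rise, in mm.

Δh = αQ/(ρcₚ) = 1.8×10⁻⁴ × 2.5×10⁹ / (1025 × 3900) ≈ 0.11257 m

113 mm of thermosteric rise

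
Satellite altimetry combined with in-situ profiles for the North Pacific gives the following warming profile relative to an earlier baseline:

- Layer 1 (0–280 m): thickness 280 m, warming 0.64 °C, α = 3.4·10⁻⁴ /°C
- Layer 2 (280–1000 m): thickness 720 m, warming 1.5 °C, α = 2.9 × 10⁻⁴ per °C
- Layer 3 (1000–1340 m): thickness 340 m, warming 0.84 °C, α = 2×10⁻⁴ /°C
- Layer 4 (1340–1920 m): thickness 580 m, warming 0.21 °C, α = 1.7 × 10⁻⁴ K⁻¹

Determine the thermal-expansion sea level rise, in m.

3.4×10⁻⁴ × 0.64 × 280 = 0.060928 m
Layer 2: 1.5 × 2.9×10⁻⁴ × 720 = 0.31320 m
1000–1340 m: 340 × 0.84 × 2×10⁻⁴ = 0.05712 m
Layer 4: 580 × 1.7×10⁻⁴ × 0.21 = 0.020706 m
Δh = 0.060928 + 0.31320 + 0.05712 + 0.020706 = 0.451954 m ≈ 0.452 m

Δh = 0.452 m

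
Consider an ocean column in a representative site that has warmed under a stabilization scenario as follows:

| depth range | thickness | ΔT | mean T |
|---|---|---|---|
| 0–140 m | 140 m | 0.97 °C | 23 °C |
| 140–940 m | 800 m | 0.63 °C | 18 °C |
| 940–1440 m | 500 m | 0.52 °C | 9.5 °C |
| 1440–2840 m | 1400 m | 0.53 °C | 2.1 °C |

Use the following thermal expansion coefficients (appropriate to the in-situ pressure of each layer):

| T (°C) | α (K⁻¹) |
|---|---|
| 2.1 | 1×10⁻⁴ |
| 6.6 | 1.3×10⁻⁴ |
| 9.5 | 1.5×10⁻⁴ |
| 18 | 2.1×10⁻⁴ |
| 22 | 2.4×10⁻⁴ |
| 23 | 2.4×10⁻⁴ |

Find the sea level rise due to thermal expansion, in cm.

Δh = 25.2 cm

Layer 1 at 23 °C → α = 2.4×10⁻⁴ K⁻¹
Layer 2 at 18 °C → α = 2.1×10⁻⁴ K⁻¹
Layer 3 at 9.5 °C → α = 1.5×10⁻⁴ K⁻¹
Layer 4 at 2.1 °C → α = 1×10⁻⁴ K⁻¹
0–140 m: 2.4×10⁻⁴ × 0.97 × 140 = 0.032592 m
Layer 2: 800 × 2.1×10⁻⁴ × 0.63 = 0.10584 m
Layer 3: 0.52 × 500 × 1.5×10⁻⁴ = 0.03900 m
1440–2840 m: 1×10⁻⁴ × 0.53 × 1400 = 0.07420 m
Δh = 0.032592 + 0.10584 + 0.03900 + 0.07420 = 0.251632 m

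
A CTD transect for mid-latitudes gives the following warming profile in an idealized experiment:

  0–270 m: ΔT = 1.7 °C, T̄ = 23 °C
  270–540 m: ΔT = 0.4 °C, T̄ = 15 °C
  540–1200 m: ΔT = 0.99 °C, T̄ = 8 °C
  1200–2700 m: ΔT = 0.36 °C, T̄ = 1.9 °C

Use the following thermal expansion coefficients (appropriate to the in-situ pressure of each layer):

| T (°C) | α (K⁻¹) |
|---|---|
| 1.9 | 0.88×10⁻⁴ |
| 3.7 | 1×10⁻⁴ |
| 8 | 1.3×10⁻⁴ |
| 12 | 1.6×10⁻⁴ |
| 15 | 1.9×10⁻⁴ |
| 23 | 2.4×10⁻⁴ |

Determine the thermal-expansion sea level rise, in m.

Δh = 0.26 m

Layer 1 at 23 °C → α = 2.4×10⁻⁴ K⁻¹
Layer 2 at 15 °C → α = 1.9×10⁻⁴ K⁻¹
Layer 3 at 8 °C → α = 1.3×10⁻⁴ K⁻¹
Layer 4 at 1.9 °C → α = 0.88×10⁻⁴ K⁻¹
2.4×10⁻⁴ × 270 × 1.7 = 0.11016 m
Layer 2: 1.9×10⁻⁴ × 0.4 × 270 = 0.02052 m
540–1200 m: 0.99 × 660 × 1.3×10⁻⁴ = 0.084942 m
Layer 4: 0.36 × 0.88×10⁻⁴ × 1500 = 0.04752 m
Δh = 0.11016 + 0.02052 + 0.084942 + 0.04752 = 0.263142 m ≈ 0.26 m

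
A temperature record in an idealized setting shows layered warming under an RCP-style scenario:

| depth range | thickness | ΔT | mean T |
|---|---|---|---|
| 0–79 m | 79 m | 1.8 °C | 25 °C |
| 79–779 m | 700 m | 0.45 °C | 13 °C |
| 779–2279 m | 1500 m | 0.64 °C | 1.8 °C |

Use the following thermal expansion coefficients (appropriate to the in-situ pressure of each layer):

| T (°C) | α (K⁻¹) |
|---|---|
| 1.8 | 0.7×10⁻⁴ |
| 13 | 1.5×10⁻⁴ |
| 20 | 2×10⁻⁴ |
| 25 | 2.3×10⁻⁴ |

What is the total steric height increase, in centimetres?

15 cm of thermosteric rise

Layer 1 at 25 °C → α = 2.3×10⁻⁴ K⁻¹
Layer 2 at 13 °C → α = 1.5×10⁻⁴ K⁻¹
Layer 3 at 1.8 °C → α = 0.7×10⁻⁴ K⁻¹
2.3×10⁻⁴ × 79 × 1.8 = 0.032706 m
Layer 2: 0.45 × 1.5×10⁻⁴ × 700 = 0.04725 m
Layer 3: 0.64 × 0.7×10⁻⁴ × 1500 = 0.06720 m
Δh = 0.032706 + 0.04725 + 0.06720 = 0.147156 m ≈ 15 cm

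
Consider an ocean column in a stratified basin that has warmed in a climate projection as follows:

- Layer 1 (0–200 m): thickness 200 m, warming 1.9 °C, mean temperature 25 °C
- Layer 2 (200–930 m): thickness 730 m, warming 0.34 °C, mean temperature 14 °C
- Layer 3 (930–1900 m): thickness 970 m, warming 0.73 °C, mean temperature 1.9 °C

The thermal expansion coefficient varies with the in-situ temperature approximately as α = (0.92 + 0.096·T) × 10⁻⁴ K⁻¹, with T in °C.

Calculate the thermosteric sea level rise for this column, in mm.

Δh ≈ 260 mm

Layer 1: α = (0.92 + 0.096×25)×10⁻⁴ = 3.32×10⁻⁴ K⁻¹
Layer 2: α = (0.92 + 0.096×14)×10⁻⁴ = 2.264×10⁻⁴ K⁻¹
Layer 3: α = (0.92 + 0.096×1.9)×10⁻⁴ = 1.1024×10⁻⁴ K⁻¹
0–200 m: 3.32×10⁻⁴ × 1.9 × 200 = 0.12616 m
Layer 2: 730 × 2.264×10⁻⁴ × 0.34 = 0.05619248 m
970 × 1.1024×10⁻⁴ × 0.73 = 0.078060944 m
Δh = 0.12616 + 0.05619248 + 0.078060944 = 0.260413424 m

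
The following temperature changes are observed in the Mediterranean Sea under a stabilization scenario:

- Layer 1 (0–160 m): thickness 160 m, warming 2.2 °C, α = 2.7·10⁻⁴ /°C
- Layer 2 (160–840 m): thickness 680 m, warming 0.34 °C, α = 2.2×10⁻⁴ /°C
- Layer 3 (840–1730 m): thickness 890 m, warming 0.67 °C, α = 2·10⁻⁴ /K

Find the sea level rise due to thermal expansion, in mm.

265 mm

0–160 m: 2.7×10⁻⁴ × 2.2 × 160 = 0.09504 m
160–840 m: 680 × 2.2×10⁻⁴ × 0.34 = 0.050864 m
0.67 × 890 × 2×10⁻⁴ = 0.11926 m
Δh = 0.09504 + 0.050864 + 0.11926 = 0.265164 m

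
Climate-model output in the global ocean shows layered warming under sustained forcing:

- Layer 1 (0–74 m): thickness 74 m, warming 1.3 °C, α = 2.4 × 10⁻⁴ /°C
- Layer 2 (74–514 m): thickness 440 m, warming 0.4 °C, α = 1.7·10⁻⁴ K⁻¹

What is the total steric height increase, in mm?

Layer 1: 74 × 1.3 × 2.4×10⁻⁴ = 0.023088 m
74–514 m: 440 × 1.7×10⁻⁴ × 0.4 = 0.02992 m
Δh = 0.023088 + 0.02992 = 0.053008 m ≈ 53 mm

about 53 mm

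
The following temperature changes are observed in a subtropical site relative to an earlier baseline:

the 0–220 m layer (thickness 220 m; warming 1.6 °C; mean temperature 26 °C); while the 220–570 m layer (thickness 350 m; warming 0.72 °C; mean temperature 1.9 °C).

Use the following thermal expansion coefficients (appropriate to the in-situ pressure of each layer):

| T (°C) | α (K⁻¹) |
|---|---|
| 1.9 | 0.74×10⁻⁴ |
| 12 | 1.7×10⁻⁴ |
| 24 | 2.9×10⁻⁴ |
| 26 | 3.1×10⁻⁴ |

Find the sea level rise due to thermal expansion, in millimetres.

Layer 1 at 26 °C → α = 3.1×10⁻⁴ K⁻¹
Layer 2 at 1.9 °C → α = 0.74×10⁻⁴ K⁻¹
0–220 m: 220 × 1.6 × 3.1×10⁻⁴ = 0.10912 m
0.74×10⁻⁴ × 0.72 × 350 = 0.018648 m
Δh = 0.10912 + 0.018648 = 0.127768 m

130 mm of thermosteric rise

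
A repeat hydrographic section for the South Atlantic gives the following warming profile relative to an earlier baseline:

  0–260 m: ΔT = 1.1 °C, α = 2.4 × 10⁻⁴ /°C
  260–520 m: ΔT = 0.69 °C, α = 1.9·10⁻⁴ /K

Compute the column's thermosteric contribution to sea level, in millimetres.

Layer 1: 260 × 1.1 × 2.4×10⁻⁴ = 0.06864 m
260–520 m: 1.9×10⁻⁴ × 260 × 0.69 = 0.034086 m
Δh = 0.06864 + 0.034086 = 0.102726 m

about 103 mm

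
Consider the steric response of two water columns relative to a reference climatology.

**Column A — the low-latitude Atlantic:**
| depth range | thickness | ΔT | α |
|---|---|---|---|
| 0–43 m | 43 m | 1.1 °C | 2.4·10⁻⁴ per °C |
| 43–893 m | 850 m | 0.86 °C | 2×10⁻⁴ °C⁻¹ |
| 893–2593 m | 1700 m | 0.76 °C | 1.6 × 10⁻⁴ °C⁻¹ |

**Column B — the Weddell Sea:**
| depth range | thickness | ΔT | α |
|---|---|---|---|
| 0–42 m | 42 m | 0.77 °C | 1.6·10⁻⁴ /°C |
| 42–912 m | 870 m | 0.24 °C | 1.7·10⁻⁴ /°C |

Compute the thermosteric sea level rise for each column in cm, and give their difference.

A Layer 1: 2.4×10⁻⁴ × 1.1 × 43 = 0.011352 m
A 43–893 m: 2×10⁻⁴ × 0.86 × 850 = 0.14620 m
A 893–2593 m: 1.6×10⁻⁴ × 1700 × 0.76 = 0.20672 m
A total: 0.364272 m
B Layer 1: 0.77 × 42 × 1.6×10⁻⁴ = 0.0051744 m
B 1.7×10⁻⁴ × 0.24 × 870 = 0.035496 m
B total: 0.0406704 m
Difference: 0.364272 − 0.0406704 = 0.3236016 m

Δh_A ≈ 36.4 cm, Δh_B ≈ 4.07 cm; difference ≈ 32.4 cm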